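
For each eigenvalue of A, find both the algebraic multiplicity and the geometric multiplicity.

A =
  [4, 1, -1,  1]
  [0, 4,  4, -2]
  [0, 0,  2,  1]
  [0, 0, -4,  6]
λ = 4: alg = 4, geom = 2

Step 1 — factor the characteristic polynomial to read off the algebraic multiplicities:
  χ_A(x) = (x - 4)^4

Step 2 — compute geometric multiplicities via the rank-nullity identity g(λ) = n − rank(A − λI):
  rank(A − (4)·I) = 2, so dim ker(A − (4)·I) = n − 2 = 2

Summary:
  λ = 4: algebraic multiplicity = 4, geometric multiplicity = 2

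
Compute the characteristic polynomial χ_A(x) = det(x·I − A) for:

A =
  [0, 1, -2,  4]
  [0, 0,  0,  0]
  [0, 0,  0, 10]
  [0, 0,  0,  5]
x^4 - 5*x^3

Expanding det(x·I − A) (e.g. by cofactor expansion or by noting that A is similar to its Jordan form J, which has the same characteristic polynomial as A) gives
  χ_A(x) = x^4 - 5*x^3
which factors as x^3*(x - 5). The eigenvalues (with algebraic multiplicities) are λ = 0 with multiplicity 3, λ = 5 with multiplicity 1.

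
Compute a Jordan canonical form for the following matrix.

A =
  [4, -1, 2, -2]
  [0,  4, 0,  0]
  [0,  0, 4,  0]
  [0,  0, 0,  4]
J_2(4) ⊕ J_1(4) ⊕ J_1(4)

The characteristic polynomial is
  det(x·I − A) = x^4 - 16*x^3 + 96*x^2 - 256*x + 256 = (x - 4)^4

Eigenvalues and multiplicities (the geometric multiplicity of λ is n − rank(A − λI), which equals the number of Jordan blocks for λ):
  λ = 4: algebraic multiplicity = 4, geometric multiplicity = 3

Determining the block sizes for each eigenvalue:
  λ = 4: 3 blocks summing to 4 forces exactly one block of size 2 and the rest size 1 → block sizes [2, 1, 1]

Assembling the blocks gives a Jordan form
J =
  [4, 1, 0, 0]
  [0, 4, 0, 0]
  [0, 0, 4, 0]
  [0, 0, 0, 4]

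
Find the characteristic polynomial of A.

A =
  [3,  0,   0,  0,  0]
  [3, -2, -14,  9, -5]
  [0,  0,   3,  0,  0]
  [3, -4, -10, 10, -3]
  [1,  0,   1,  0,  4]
x^5 - 18*x^4 + 129*x^3 - 460*x^2 + 816*x - 576

Expanding det(x·I − A) (e.g. by cofactor expansion or by noting that A is similar to its Jordan form J, which has the same characteristic polynomial as A) gives
  χ_A(x) = x^5 - 18*x^4 + 129*x^3 - 460*x^2 + 816*x - 576
which factors as (x - 4)^3*(x - 3)^2. The eigenvalues (with algebraic multiplicities) are λ = 3 with multiplicity 2, λ = 4 with multiplicity 3.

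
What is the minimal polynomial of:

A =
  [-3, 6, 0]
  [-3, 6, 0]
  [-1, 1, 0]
x^3 - 3*x^2

The characteristic polynomial is χ_A(x) = x^2*(x - 3), so the eigenvalues are known. The minimal polynomial is
  m_A(x) = Π_λ (x − λ)^{k_λ}
where k_λ is the size of the *largest* Jordan block for λ (equivalently, the smallest k with (A − λI)^k v = 0 for every generalised eigenvector v of λ).

  λ = 0: largest Jordan block has size 2, contributing (x − 0)^2
  λ = 3: largest Jordan block has size 1, contributing (x − 3)

So m_A(x) = x^2*(x - 3) = x^3 - 3*x^2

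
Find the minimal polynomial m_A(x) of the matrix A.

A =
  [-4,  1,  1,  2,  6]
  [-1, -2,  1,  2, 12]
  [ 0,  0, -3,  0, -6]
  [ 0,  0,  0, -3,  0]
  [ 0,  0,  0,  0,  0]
x^3 + 6*x^2 + 9*x

The characteristic polynomial is χ_A(x) = x*(x + 3)^4, so the eigenvalues are known. The minimal polynomial is
  m_A(x) = Π_λ (x − λ)^{k_λ}
where k_λ is the size of the *largest* Jordan block for λ (equivalently, the smallest k with (A − λI)^k v = 0 for every generalised eigenvector v of λ).

  λ = -3: largest Jordan block has size 2, contributing (x + 3)^2
  λ = 0: largest Jordan block has size 1, contributing (x − 0)

So m_A(x) = x*(x + 3)^2 = x^3 + 6*x^2 + 9*x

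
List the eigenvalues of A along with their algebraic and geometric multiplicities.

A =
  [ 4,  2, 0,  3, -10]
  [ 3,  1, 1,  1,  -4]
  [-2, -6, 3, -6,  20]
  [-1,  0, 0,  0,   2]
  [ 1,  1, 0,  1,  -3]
λ = 1: alg = 5, geom = 2

Step 1 — factor the characteristic polynomial to read off the algebraic multiplicities:
  χ_A(x) = (x - 1)^5

Step 2 — compute geometric multiplicities via the rank-nullity identity g(λ) = n − rank(A − λI):
  rank(A − (1)·I) = 3, so dim ker(A − (1)·I) = n − 3 = 2

Summary:
  λ = 1: algebraic multiplicity = 5, geometric multiplicity = 2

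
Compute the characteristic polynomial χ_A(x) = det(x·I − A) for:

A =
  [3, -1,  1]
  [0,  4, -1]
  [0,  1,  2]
x^3 - 9*x^2 + 27*x - 27

Expanding det(x·I − A) (e.g. by cofactor expansion or by noting that A is similar to its Jordan form J, which has the same characteristic polynomial as A) gives
  χ_A(x) = x^3 - 9*x^2 + 27*x - 27
which factors as (x - 3)^3. The eigenvalues (with algebraic multiplicities) are λ = 3 with multiplicity 3.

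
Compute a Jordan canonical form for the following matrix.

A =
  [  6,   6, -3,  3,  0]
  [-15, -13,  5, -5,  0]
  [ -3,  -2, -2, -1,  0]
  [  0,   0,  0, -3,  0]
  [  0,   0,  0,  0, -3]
J_2(-3) ⊕ J_1(-3) ⊕ J_1(-3) ⊕ J_1(-3)

The characteristic polynomial is
  det(x·I − A) = x^5 + 15*x^4 + 90*x^3 + 270*x^2 + 405*x + 243 = (x + 3)^5

Eigenvalues and multiplicities (the geometric multiplicity of λ is n − rank(A − λI), which equals the number of Jordan blocks for λ):
  λ = -3: algebraic multiplicity = 5, geometric multiplicity = 4

Determining the block sizes for each eigenvalue:
  λ = -3: 4 blocks summing to 5 forces exactly one block of size 2 and the rest size 1 → block sizes [2, 1, 1, 1]

Assembling the blocks gives a Jordan form
J =
  [-3,  1,  0,  0,  0]
  [ 0, -3,  0,  0,  0]
  [ 0,  0, -3,  0,  0]
  [ 0,  0,  0, -3,  0]
  [ 0,  0,  0,  0, -3]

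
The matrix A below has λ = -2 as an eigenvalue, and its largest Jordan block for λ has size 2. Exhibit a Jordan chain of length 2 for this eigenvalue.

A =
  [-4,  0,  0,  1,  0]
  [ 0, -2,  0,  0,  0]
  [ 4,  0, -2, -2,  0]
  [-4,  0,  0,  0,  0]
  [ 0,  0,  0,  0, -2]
A Jordan chain for λ = -2 of length 2:
v_1 = (-2, 0, 4, -4, 0)ᵀ
v_2 = (1, 0, 0, 0, 0)ᵀ

Let N = A − (-2)·I. We want v_2 with N^2 v_2 = 0 but N^1 v_2 ≠ 0; then v_{j-1} := N · v_j for j = 2, …, 2.

Pick v_2 = (1, 0, 0, 0, 0)ᵀ.
Then v_1 = N · v_2 = (-2, 0, 4, -4, 0)ᵀ.

Sanity check: (A − (-2)·I) v_1 = (0, 0, 0, 0, 0)ᵀ = 0. ✓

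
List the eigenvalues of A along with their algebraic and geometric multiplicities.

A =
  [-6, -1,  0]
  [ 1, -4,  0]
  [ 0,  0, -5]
λ = -5: alg = 3, geom = 2

Step 1 — factor the characteristic polynomial to read off the algebraic multiplicities:
  χ_A(x) = (x + 5)^3

Step 2 — compute geometric multiplicities via the rank-nullity identity g(λ) = n − rank(A − λI):
  rank(A − (-5)·I) = 1, so dim ker(A − (-5)·I) = n − 1 = 2

Summary:
  λ = -5: algebraic multiplicity = 3, geometric multiplicity = 2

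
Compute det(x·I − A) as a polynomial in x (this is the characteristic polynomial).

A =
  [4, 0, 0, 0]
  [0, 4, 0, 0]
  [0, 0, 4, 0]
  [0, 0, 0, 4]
x^4 - 16*x^3 + 96*x^2 - 256*x + 256

Expanding det(x·I − A) (e.g. by cofactor expansion or by noting that A is similar to its Jordan form J, which has the same characteristic polynomial as A) gives
  χ_A(x) = x^4 - 16*x^3 + 96*x^2 - 256*x + 256
which factors as (x - 4)^4. The eigenvalues (with algebraic multiplicities) are λ = 4 with multiplicity 4.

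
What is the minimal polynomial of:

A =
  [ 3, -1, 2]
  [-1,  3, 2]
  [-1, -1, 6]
x^2 - 8*x + 16

The characteristic polynomial is χ_A(x) = (x - 4)^3, so the eigenvalues are known. The minimal polynomial is
  m_A(x) = Π_λ (x − λ)^{k_λ}
where k_λ is the size of the *largest* Jordan block for λ (equivalently, the smallest k with (A − λI)^k v = 0 for every generalised eigenvector v of λ).

  λ = 4: largest Jordan block has size 2, contributing (x − 4)^2

So m_A(x) = (x - 4)^2 = x^2 - 8*x + 16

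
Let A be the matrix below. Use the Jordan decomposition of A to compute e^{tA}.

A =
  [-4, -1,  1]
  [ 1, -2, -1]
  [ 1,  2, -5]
e^{tA} =
  [exp(-4*t), -t*exp(-4*t), t*exp(-4*t)]
  [exp(-3*t) - exp(-4*t), t*exp(-4*t) + exp(-3*t), -t*exp(-4*t)]
  [exp(-3*t) - exp(-4*t), t*exp(-4*t) + exp(-3*t) - exp(-4*t), -t*exp(-4*t) + exp(-4*t)]

Strategy: write A = P · J · P⁻¹ where J is a Jordan canonical form, so e^{tA} = P · e^{tJ} · P⁻¹, and e^{tJ} can be computed block-by-block.

A has Jordan form
J =
  [-4,  1,  0]
  [ 0, -4,  0]
  [ 0,  0, -3]
(up to reordering of blocks).

Per-block formulas:
  For a 2×2 Jordan block J_2(-4): exp(t · J_2(-4)) = e^(-4t)·(I + t·N), where N is the 2×2 nilpotent shift.
  For a 1×1 block at λ = -3: exp(t · [-3]) = [e^(-3t)].

After assembling e^{tJ} and conjugating by P, we get:

e^{tA} =
  [exp(-4*t), -t*exp(-4*t), t*exp(-4*t)]
  [exp(-3*t) - exp(-4*t), t*exp(-4*t) + exp(-3*t), -t*exp(-4*t)]
  [exp(-3*t) - exp(-4*t), t*exp(-4*t) + exp(-3*t) - exp(-4*t), -t*exp(-4*t) + exp(-4*t)]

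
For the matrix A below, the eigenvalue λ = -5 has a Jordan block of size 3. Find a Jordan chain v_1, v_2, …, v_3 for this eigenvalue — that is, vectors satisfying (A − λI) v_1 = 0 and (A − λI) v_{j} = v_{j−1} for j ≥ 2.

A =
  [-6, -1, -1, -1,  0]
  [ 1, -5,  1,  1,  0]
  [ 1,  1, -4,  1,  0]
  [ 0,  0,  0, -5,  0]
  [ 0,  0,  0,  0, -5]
A Jordan chain for λ = -5 of length 3:
v_1 = (-1, 0, 1, 0, 0)ᵀ
v_2 = (-1, 1, 1, 0, 0)ᵀ
v_3 = (1, 0, 0, 0, 0)ᵀ

Let N = A − (-5)·I. We want v_3 with N^3 v_3 = 0 but N^2 v_3 ≠ 0; then v_{j-1} := N · v_j for j = 3, …, 2.

Pick v_3 = (1, 0, 0, 0, 0)ᵀ.
Then v_2 = N · v_3 = (-1, 1, 1, 0, 0)ᵀ.
Then v_1 = N · v_2 = (-1, 0, 1, 0, 0)ᵀ.

Sanity check: (A − (-5)·I) v_1 = (0, 0, 0, 0, 0)ᵀ = 0. ✓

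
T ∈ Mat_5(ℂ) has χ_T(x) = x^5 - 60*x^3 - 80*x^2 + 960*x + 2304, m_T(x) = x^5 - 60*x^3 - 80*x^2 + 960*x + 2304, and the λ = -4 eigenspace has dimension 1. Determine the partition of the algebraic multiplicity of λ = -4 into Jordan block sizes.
Block sizes for λ = -4: [3]

Step 1 — from the characteristic polynomial, algebraic multiplicity of λ = -4 is 3. From dim ker(T − (-4)·I) = 1, there are exactly 1 Jordan blocks for λ = -4.
Step 2 — from the minimal polynomial, the factor (x + 4)^3 tells us the largest block for λ = -4 has size 3.
Step 3 — with total size 3, 1 blocks, and largest block 3, the block sizes (in nonincreasing order) are [3].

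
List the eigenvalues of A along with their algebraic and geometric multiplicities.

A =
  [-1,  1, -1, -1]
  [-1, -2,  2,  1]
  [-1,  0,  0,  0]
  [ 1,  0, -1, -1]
λ = -1: alg = 4, geom = 2

Step 1 — factor the characteristic polynomial to read off the algebraic multiplicities:
  χ_A(x) = (x + 1)^4

Step 2 — compute geometric multiplicities via the rank-nullity identity g(λ) = n − rank(A − λI):
  rank(A − (-1)·I) = 2, so dim ker(A − (-1)·I) = n − 2 = 2

Summary:
  λ = -1: algebraic multiplicity = 4, geometric multiplicity = 2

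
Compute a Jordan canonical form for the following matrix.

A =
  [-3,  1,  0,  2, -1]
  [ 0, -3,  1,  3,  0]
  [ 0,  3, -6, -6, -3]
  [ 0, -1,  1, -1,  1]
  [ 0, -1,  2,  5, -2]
J_3(-3) ⊕ J_2(-3)

The characteristic polynomial is
  det(x·I − A) = x^5 + 15*x^4 + 90*x^3 + 270*x^2 + 405*x + 243 = (x + 3)^5

Eigenvalues and multiplicities (the geometric multiplicity of λ is n − rank(A − λI), which equals the number of Jordan blocks for λ):
  λ = -3: algebraic multiplicity = 5, geometric multiplicity = 2

Determining the block sizes for each eigenvalue:
  λ = -3: with am = 5 and gm = 2, the partition is not yet determined (e.g. several partitions of 5 into 2 parts exist). Let N = A − (-3)·I. Computing rank(N^1) = 3, rank(N^2) = 1, rank(N^3) = 0; the number of blocks of size ≥ j is rank(N^{j−1}) − rank(N^j), giving [2, 2, 1]. So we have 1 block(s) of size 3, 1 block(s) of size 2 → block sizes [3, 2]

Assembling the blocks gives a Jordan form
J =
  [-3,  1,  0,  0,  0]
  [ 0, -3,  1,  0,  0]
  [ 0,  0, -3,  0,  0]
  [ 0,  0,  0, -3,  1]
  [ 0,  0,  0,  0, -3]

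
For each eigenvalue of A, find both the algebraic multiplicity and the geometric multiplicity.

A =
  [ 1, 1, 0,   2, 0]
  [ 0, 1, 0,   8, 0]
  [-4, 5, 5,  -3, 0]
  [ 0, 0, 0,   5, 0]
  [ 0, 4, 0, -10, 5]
λ = 1: alg = 2, geom = 1; λ = 5: alg = 3, geom = 2

Step 1 — factor the characteristic polynomial to read off the algebraic multiplicities:
  χ_A(x) = (x - 5)^3*(x - 1)^2

Step 2 — compute geometric multiplicities via the rank-nullity identity g(λ) = n − rank(A − λI):
  rank(A − (1)·I) = 4, so dim ker(A − (1)·I) = n − 4 = 1
  rank(A − (5)·I) = 3, so dim ker(A − (5)·I) = n − 3 = 2

Summary:
  λ = 1: algebraic multiplicity = 2, geometric multiplicity = 1
  λ = 5: algebraic multiplicity = 3, geometric multiplicity = 2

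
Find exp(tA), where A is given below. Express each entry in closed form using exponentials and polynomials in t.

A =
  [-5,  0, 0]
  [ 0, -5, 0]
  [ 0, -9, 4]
e^{tA} =
  [exp(-5*t), 0, 0]
  [0, exp(-5*t), 0]
  [0, -exp(4*t) + exp(-5*t), exp(4*t)]

Strategy: write A = P · J · P⁻¹ where J is a Jordan canonical form, so e^{tA} = P · e^{tJ} · P⁻¹, and e^{tJ} can be computed block-by-block.

A has Jordan form
J =
  [-5,  0, 0]
  [ 0, -5, 0]
  [ 0,  0, 4]
(up to reordering of blocks).

Per-block formulas:
  For a 1×1 block at λ = -5: exp(t · [-5]) = [e^(-5t)].
  For a 1×1 block at λ = 4: exp(t · [4]) = [e^(4t)].

After assembling e^{tJ} and conjugating by P, we get:

e^{tA} =
  [exp(-5*t), 0, 0]
  [0, exp(-5*t), 0]
  [0, -exp(4*t) + exp(-5*t), exp(4*t)]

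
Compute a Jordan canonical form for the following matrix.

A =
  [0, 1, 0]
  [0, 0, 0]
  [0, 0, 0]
J_2(0) ⊕ J_1(0)

The characteristic polynomial is
  det(x·I − A) = x^3

Eigenvalues and multiplicities (the geometric multiplicity of λ is n − rank(A − λI), which equals the number of Jordan blocks for λ):
  λ = 0: algebraic multiplicity = 3, geometric multiplicity = 2

Determining the block sizes for each eigenvalue:
  λ = 0: 2 blocks summing to 3 forces exactly one block of size 2 and the rest size 1 → block sizes [2, 1]

Assembling the blocks gives a Jordan form
J =
  [0, 1, 0]
  [0, 0, 0]
  [0, 0, 0]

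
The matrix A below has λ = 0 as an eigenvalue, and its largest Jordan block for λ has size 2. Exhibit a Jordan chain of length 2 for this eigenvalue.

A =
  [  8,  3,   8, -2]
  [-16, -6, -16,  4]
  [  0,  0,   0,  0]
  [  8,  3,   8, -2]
A Jordan chain for λ = 0 of length 2:
v_1 = (8, -16, 0, 8)ᵀ
v_2 = (1, 0, 0, 0)ᵀ

Let N = A − (0)·I. We want v_2 with N^2 v_2 = 0 but N^1 v_2 ≠ 0; then v_{j-1} := N · v_j for j = 2, …, 2.

Pick v_2 = (1, 0, 0, 0)ᵀ.
Then v_1 = N · v_2 = (8, -16, 0, 8)ᵀ.

Sanity check: (A − (0)·I) v_1 = (0, 0, 0, 0)ᵀ = 0. ✓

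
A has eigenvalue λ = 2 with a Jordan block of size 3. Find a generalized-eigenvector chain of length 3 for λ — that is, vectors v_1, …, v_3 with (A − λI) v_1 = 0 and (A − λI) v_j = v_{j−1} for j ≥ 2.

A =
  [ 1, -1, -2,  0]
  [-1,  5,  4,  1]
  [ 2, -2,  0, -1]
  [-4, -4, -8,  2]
A Jordan chain for λ = 2 of length 3:
v_1 = (-2, 2, 0, -8)ᵀ
v_2 = (-1, -1, 2, -4)ᵀ
v_3 = (1, 0, 0, 0)ᵀ

Let N = A − (2)·I. We want v_3 with N^3 v_3 = 0 but N^2 v_3 ≠ 0; then v_{j-1} := N · v_j for j = 3, …, 2.

Pick v_3 = (1, 0, 0, 0)ᵀ.
Then v_2 = N · v_3 = (-1, -1, 2, -4)ᵀ.
Then v_1 = N · v_2 = (-2, 2, 0, -8)ᵀ.

Sanity check: (A − (2)·I) v_1 = (0, 0, 0, 0)ᵀ = 0. ✓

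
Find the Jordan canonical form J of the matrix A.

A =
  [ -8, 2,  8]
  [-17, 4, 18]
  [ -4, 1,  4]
J_3(0)

The characteristic polynomial is
  det(x·I − A) = x^3

Eigenvalues and multiplicities (the geometric multiplicity of λ is n − rank(A − λI), which equals the number of Jordan blocks for λ):
  λ = 0: algebraic multiplicity = 3, geometric multiplicity = 1

Determining the block sizes for each eigenvalue:
  λ = 0: one block (gm = 1), so the single block has size am = 3 → block sizes [3]

Assembling the blocks gives a Jordan form
J =
  [0, 1, 0]
  [0, 0, 1]
  [0, 0, 0]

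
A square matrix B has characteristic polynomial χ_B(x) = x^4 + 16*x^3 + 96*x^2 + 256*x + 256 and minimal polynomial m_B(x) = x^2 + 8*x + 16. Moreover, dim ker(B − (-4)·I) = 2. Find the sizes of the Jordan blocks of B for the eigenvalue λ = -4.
Block sizes for λ = -4: [2, 2]

Step 1 — from the characteristic polynomial, algebraic multiplicity of λ = -4 is 4. From dim ker(B − (-4)·I) = 2, there are exactly 2 Jordan blocks for λ = -4.
Step 2 — from the minimal polynomial, the factor (x + 4)^2 tells us the largest block for λ = -4 has size 2.
Step 3 — with total size 4, 2 blocks, and largest block 2, the block sizes (in nonincreasing order) are [2, 2].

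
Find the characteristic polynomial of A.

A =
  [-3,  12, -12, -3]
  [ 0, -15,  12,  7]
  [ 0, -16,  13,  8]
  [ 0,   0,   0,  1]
x^4 + 4*x^3 - 2*x^2 - 12*x + 9

Expanding det(x·I − A) (e.g. by cofactor expansion or by noting that A is similar to its Jordan form J, which has the same characteristic polynomial as A) gives
  χ_A(x) = x^4 + 4*x^3 - 2*x^2 - 12*x + 9
which factors as (x - 1)^2*(x + 3)^2. The eigenvalues (with algebraic multiplicities) are λ = -3 with multiplicity 2, λ = 1 with multiplicity 2.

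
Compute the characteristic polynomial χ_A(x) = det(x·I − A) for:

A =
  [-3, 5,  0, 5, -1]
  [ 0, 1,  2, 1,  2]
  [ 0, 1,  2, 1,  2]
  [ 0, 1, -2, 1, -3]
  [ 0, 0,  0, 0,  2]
x^5 - 3*x^4 - 6*x^3 + 28*x^2 - 24*x

Expanding det(x·I − A) (e.g. by cofactor expansion or by noting that A is similar to its Jordan form J, which has the same characteristic polynomial as A) gives
  χ_A(x) = x^5 - 3*x^4 - 6*x^3 + 28*x^2 - 24*x
which factors as x*(x - 2)^3*(x + 3). The eigenvalues (with algebraic multiplicities) are λ = -3 with multiplicity 1, λ = 0 with multiplicity 1, λ = 2 with multiplicity 3.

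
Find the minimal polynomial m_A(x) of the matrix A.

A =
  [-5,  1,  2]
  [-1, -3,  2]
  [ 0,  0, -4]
x^2 + 8*x + 16

The characteristic polynomial is χ_A(x) = (x + 4)^3, so the eigenvalues are known. The minimal polynomial is
  m_A(x) = Π_λ (x − λ)^{k_λ}
where k_λ is the size of the *largest* Jordan block for λ (equivalently, the smallest k with (A − λI)^k v = 0 for every generalised eigenvector v of λ).

  λ = -4: largest Jordan block has size 2, contributing (x + 4)^2

So m_A(x) = (x + 4)^2 = x^2 + 8*x + 16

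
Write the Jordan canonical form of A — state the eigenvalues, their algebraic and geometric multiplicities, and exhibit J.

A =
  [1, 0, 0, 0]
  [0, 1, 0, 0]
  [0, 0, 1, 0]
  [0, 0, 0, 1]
J_1(1) ⊕ J_1(1) ⊕ J_1(1) ⊕ J_1(1)

The characteristic polynomial is
  det(x·I − A) = x^4 - 4*x^3 + 6*x^2 - 4*x + 1 = (x - 1)^4

Eigenvalues and multiplicities (the geometric multiplicity of λ is n − rank(A − λI), which equals the number of Jordan blocks for λ):
  λ = 1: algebraic multiplicity = 4, geometric multiplicity = 4

Determining the block sizes for each eigenvalue:
  λ = 1: gm = am = 4, so every block has size 1 → block sizes [1, 1, 1, 1]

Assembling the blocks gives a Jordan form
J =
  [1, 0, 0, 0]
  [0, 1, 0, 0]
  [0, 0, 1, 0]
  [0, 0, 0, 1]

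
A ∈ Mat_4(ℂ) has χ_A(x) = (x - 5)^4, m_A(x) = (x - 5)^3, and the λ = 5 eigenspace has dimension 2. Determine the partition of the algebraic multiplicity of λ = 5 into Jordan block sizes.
Block sizes for λ = 5: [3, 1]

Step 1 — from the characteristic polynomial, algebraic multiplicity of λ = 5 is 4. From dim ker(A − (5)·I) = 2, there are exactly 2 Jordan blocks for λ = 5.
Step 2 — from the minimal polynomial, the factor (x − 5)^3 tells us the largest block for λ = 5 has size 3.
Step 3 — with total size 4, 2 blocks, and largest block 3, the block sizes (in nonincreasing order) are [3, 1].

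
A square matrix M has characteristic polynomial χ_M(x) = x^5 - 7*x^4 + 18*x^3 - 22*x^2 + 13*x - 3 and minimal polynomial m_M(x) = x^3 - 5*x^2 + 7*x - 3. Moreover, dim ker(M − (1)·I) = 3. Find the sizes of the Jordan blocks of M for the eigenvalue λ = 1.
Block sizes for λ = 1: [2, 1, 1]

Step 1 — from the characteristic polynomial, algebraic multiplicity of λ = 1 is 4. From dim ker(M − (1)·I) = 3, there are exactly 3 Jordan blocks for λ = 1.
Step 2 — from the minimal polynomial, the factor (x − 1)^2 tells us the largest block for λ = 1 has size 2.
Step 3 — with total size 4, 3 blocks, and largest block 2, the block sizes (in nonincreasing order) are [2, 1, 1].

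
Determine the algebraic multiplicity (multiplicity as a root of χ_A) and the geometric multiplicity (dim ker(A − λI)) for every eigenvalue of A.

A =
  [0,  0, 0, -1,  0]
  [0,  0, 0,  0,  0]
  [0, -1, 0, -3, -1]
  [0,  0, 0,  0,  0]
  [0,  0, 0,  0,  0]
λ = 0: alg = 5, geom = 3

Step 1 — factor the characteristic polynomial to read off the algebraic multiplicities:
  χ_A(x) = x^5

Step 2 — compute geometric multiplicities via the rank-nullity identity g(λ) = n − rank(A − λI):
  rank(A − (0)·I) = 2, so dim ker(A − (0)·I) = n − 2 = 3

Summary:
  λ = 0: algebraic multiplicity = 5, geometric multiplicity = 3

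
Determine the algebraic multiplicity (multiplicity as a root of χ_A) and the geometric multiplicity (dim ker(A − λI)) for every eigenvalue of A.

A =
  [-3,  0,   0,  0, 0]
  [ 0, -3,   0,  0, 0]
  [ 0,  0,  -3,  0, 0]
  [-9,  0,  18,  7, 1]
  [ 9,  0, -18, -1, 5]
λ = -3: alg = 3, geom = 3; λ = 6: alg = 2, geom = 1

Step 1 — factor the characteristic polynomial to read off the algebraic multiplicities:
  χ_A(x) = (x - 6)^2*(x + 3)^3

Step 2 — compute geometric multiplicities via the rank-nullity identity g(λ) = n − rank(A − λI):
  rank(A − (-3)·I) = 2, so dim ker(A − (-3)·I) = n − 2 = 3
  rank(A − (6)·I) = 4, so dim ker(A − (6)·I) = n − 4 = 1

Summary:
  λ = -3: algebraic multiplicity = 3, geometric multiplicity = 3
  λ = 6: algebraic multiplicity = 2, geometric multiplicity = 1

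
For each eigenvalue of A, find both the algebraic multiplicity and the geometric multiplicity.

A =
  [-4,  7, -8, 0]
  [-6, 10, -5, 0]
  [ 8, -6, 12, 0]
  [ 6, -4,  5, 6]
λ = 6: alg = 4, geom = 2

Step 1 — factor the characteristic polynomial to read off the algebraic multiplicities:
  χ_A(x) = (x - 6)^4

Step 2 — compute geometric multiplicities via the rank-nullity identity g(λ) = n − rank(A − λI):
  rank(A − (6)·I) = 2, so dim ker(A − (6)·I) = n − 2 = 2

Summary:
  λ = 6: algebraic multiplicity = 4, geometric multiplicity = 2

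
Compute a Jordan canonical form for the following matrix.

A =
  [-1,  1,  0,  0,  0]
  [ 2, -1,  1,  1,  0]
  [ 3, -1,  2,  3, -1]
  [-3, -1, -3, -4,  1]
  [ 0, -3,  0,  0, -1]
J_3(-1) ⊕ J_2(-1)

The characteristic polynomial is
  det(x·I − A) = x^5 + 5*x^4 + 10*x^3 + 10*x^2 + 5*x + 1 = (x + 1)^5

Eigenvalues and multiplicities (the geometric multiplicity of λ is n − rank(A − λI), which equals the number of Jordan blocks for λ):
  λ = -1: algebraic multiplicity = 5, geometric multiplicity = 2

Determining the block sizes for each eigenvalue:
  λ = -1: with am = 5 and gm = 2, the partition is not yet determined (e.g. several partitions of 5 into 2 parts exist). Let N = A − (-1)·I. Computing rank(N^1) = 3, rank(N^2) = 1, rank(N^3) = 0; the number of blocks of size ≥ j is rank(N^{j−1}) − rank(N^j), giving [2, 2, 1]. So we have 1 block(s) of size 3, 1 block(s) of size 2 → block sizes [3, 2]

Assembling the blocks gives a Jordan form
J =
  [-1,  1,  0,  0,  0]
  [ 0, -1,  1,  0,  0]
  [ 0,  0, -1,  0,  0]
  [ 0,  0,  0, -1,  1]
  [ 0,  0,  0,  0, -1]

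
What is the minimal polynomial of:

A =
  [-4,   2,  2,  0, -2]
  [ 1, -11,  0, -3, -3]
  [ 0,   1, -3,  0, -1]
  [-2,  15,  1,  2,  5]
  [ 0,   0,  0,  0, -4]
x^3 + 12*x^2 + 48*x + 64

The characteristic polynomial is χ_A(x) = (x + 4)^5, so the eigenvalues are known. The minimal polynomial is
  m_A(x) = Π_λ (x − λ)^{k_λ}
where k_λ is the size of the *largest* Jordan block for λ (equivalently, the smallest k with (A − λI)^k v = 0 for every generalised eigenvector v of λ).

  λ = -4: largest Jordan block has size 3, contributing (x + 4)^3

So m_A(x) = (x + 4)^3 = x^3 + 12*x^2 + 48*x + 64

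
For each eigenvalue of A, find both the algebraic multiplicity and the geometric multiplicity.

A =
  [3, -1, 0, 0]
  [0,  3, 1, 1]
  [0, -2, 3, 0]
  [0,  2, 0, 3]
λ = 3: alg = 4, geom = 2

Step 1 — factor the characteristic polynomial to read off the algebraic multiplicities:
  χ_A(x) = (x - 3)^4

Step 2 — compute geometric multiplicities via the rank-nullity identity g(λ) = n − rank(A − λI):
  rank(A − (3)·I) = 2, so dim ker(A − (3)·I) = n − 2 = 2

Summary:
  λ = 3: algebraic multiplicity = 4, geometric multiplicity = 2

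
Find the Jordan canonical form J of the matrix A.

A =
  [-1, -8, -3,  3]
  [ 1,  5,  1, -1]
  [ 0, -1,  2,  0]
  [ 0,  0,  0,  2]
J_3(2) ⊕ J_1(2)

The characteristic polynomial is
  det(x·I − A) = x^4 - 8*x^3 + 24*x^2 - 32*x + 16 = (x - 2)^4

Eigenvalues and multiplicities (the geometric multiplicity of λ is n − rank(A − λI), which equals the number of Jordan blocks for λ):
  λ = 2: algebraic multiplicity = 4, geometric multiplicity = 2

Determining the block sizes for each eigenvalue:
  λ = 2: with am = 4 and gm = 2, the partition is not yet determined (e.g. several partitions of 4 into 2 parts exist). Let N = A − (2)·I. Computing rank(N^1) = 2, rank(N^2) = 1, rank(N^3) = 0; the number of blocks of size ≥ j is rank(N^{j−1}) − rank(N^j), giving [2, 1, 1]. So we have 1 block(s) of size 3, 1 block(s) of size 1 → block sizes [3, 1]

Assembling the blocks gives a Jordan form
J =
  [2, 1, 0, 0]
  [0, 2, 1, 0]
  [0, 0, 2, 0]
  [0, 0, 0, 2]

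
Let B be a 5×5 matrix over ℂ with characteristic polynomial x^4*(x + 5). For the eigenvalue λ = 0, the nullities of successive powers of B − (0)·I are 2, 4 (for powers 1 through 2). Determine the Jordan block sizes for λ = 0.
Block sizes for λ = 0: [2, 2]

From the dimensions of kernels of powers, the number of Jordan blocks of size at least j is d_j − d_{j−1} where d_j = dim ker(N^j) (with d_0 = 0). Computing the differences gives [2, 2].
The number of blocks of size exactly k is (#blocks of size ≥ k) − (#blocks of size ≥ k + 1), so the partition is: 2 block(s) of size 2.
In nonincreasing order the block sizes are [2, 2].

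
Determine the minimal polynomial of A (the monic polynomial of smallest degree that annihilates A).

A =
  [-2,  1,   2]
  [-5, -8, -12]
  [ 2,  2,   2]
x^3 + 8*x^2 + 21*x + 18

The characteristic polynomial is χ_A(x) = (x + 2)*(x + 3)^2, so the eigenvalues are known. The minimal polynomial is
  m_A(x) = Π_λ (x − λ)^{k_λ}
where k_λ is the size of the *largest* Jordan block for λ (equivalently, the smallest k with (A − λI)^k v = 0 for every generalised eigenvector v of λ).

  λ = -3: largest Jordan block has size 2, contributing (x + 3)^2
  λ = -2: largest Jordan block has size 1, contributing (x + 2)

So m_A(x) = (x + 2)*(x + 3)^2 = x^3 + 8*x^2 + 21*x + 18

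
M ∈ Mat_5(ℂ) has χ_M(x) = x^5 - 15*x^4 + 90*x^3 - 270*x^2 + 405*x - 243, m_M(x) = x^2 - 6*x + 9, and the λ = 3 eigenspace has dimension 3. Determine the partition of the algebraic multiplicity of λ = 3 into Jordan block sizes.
Block sizes for λ = 3: [2, 2, 1]

Step 1 — from the characteristic polynomial, algebraic multiplicity of λ = 3 is 5. From dim ker(M − (3)·I) = 3, there are exactly 3 Jordan blocks for λ = 3.
Step 2 — from the minimal polynomial, the factor (x − 3)^2 tells us the largest block for λ = 3 has size 2.
Step 3 — with total size 5, 3 blocks, and largest block 2, the block sizes (in nonincreasing order) are [2, 2, 1].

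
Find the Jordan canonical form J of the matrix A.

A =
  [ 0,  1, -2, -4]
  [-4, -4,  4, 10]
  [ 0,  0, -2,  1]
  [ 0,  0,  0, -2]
J_2(-2) ⊕ J_2(-2)

The characteristic polynomial is
  det(x·I − A) = x^4 + 8*x^3 + 24*x^2 + 32*x + 16 = (x + 2)^4

Eigenvalues and multiplicities (the geometric multiplicity of λ is n − rank(A − λI), which equals the number of Jordan blocks for λ):
  λ = -2: algebraic multiplicity = 4, geometric multiplicity = 2

Determining the block sizes for each eigenvalue:
  λ = -2: with am = 4 and gm = 2, the partition is not yet determined (e.g. several partitions of 4 into 2 parts exist). Let N = A − (-2)·I. Computing rank(N^1) = 2, rank(N^2) = 0; the number of blocks of size ≥ j is rank(N^{j−1}) − rank(N^j), giving [2, 2]. So we have 2 block(s) of size 2 → block sizes [2, 2]

Assembling the blocks gives a Jordan form
J =
  [-2,  1,  0,  0]
  [ 0, -2,  0,  0]
  [ 0,  0, -2,  1]
  [ 0,  0,  0, -2]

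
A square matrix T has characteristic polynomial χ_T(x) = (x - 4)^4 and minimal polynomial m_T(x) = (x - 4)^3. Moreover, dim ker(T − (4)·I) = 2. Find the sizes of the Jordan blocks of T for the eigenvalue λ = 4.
Block sizes for λ = 4: [3, 1]

Step 1 — from the characteristic polynomial, algebraic multiplicity of λ = 4 is 4. From dim ker(T − (4)·I) = 2, there are exactly 2 Jordan blocks for λ = 4.
Step 2 — from the minimal polynomial, the factor (x − 4)^3 tells us the largest block for λ = 4 has size 3.
Step 3 — with total size 4, 2 blocks, and largest block 3, the block sizes (in nonincreasing order) are [3, 1].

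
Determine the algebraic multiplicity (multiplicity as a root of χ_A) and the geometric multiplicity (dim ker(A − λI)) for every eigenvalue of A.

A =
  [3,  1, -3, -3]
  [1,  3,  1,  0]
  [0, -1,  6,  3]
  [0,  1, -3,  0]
λ = 3: alg = 4, geom = 2

Step 1 — factor the characteristic polynomial to read off the algebraic multiplicities:
  χ_A(x) = (x - 3)^4

Step 2 — compute geometric multiplicities via the rank-nullity identity g(λ) = n − rank(A − λI):
  rank(A − (3)·I) = 2, so dim ker(A − (3)·I) = n − 2 = 2

Summary:
  λ = 3: algebraic multiplicity = 4, geometric multiplicity = 2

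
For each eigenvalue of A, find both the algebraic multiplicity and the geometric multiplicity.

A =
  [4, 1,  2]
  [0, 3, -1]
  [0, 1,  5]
λ = 4: alg = 3, geom = 1

Step 1 — factor the characteristic polynomial to read off the algebraic multiplicities:
  χ_A(x) = (x - 4)^3

Step 2 — compute geometric multiplicities via the rank-nullity identity g(λ) = n − rank(A − λI):
  rank(A − (4)·I) = 2, so dim ker(A − (4)·I) = n − 2 = 1

Summary:
  λ = 4: algebraic multiplicity = 3, geometric multiplicity = 1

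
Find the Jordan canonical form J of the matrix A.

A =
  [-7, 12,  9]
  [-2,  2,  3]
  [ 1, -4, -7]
J_3(-4)

The characteristic polynomial is
  det(x·I − A) = x^3 + 12*x^2 + 48*x + 64 = (x + 4)^3

Eigenvalues and multiplicities (the geometric multiplicity of λ is n − rank(A − λI), which equals the number of Jordan blocks for λ):
  λ = -4: algebraic multiplicity = 3, geometric multiplicity = 1

Determining the block sizes for each eigenvalue:
  λ = -4: one block (gm = 1), so the single block has size am = 3 → block sizes [3]

Assembling the blocks gives a Jordan form
J =
  [-4,  1,  0]
  [ 0, -4,  1]
  [ 0,  0, -4]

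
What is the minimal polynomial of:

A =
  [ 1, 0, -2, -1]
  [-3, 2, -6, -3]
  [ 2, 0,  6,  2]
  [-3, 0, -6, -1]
x^2 - 4*x + 4

The characteristic polynomial is χ_A(x) = (x - 2)^4, so the eigenvalues are known. The minimal polynomial is
  m_A(x) = Π_λ (x − λ)^{k_λ}
where k_λ is the size of the *largest* Jordan block for λ (equivalently, the smallest k with (A − λI)^k v = 0 for every generalised eigenvector v of λ).

  λ = 2: largest Jordan block has size 2, contributing (x − 2)^2

So m_A(x) = (x - 2)^2 = x^2 - 4*x + 4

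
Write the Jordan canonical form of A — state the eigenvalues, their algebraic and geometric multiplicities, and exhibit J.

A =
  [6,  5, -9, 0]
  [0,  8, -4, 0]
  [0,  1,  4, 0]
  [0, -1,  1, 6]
J_3(6) ⊕ J_1(6)

The characteristic polynomial is
  det(x·I − A) = x^4 - 24*x^3 + 216*x^2 - 864*x + 1296 = (x - 6)^4

Eigenvalues and multiplicities (the geometric multiplicity of λ is n − rank(A − λI), which equals the number of Jordan blocks for λ):
  λ = 6: algebraic multiplicity = 4, geometric multiplicity = 2

Determining the block sizes for each eigenvalue:
  λ = 6: with am = 4 and gm = 2, the partition is not yet determined (e.g. several partitions of 4 into 2 parts exist). Let N = A − (6)·I. Computing rank(N^1) = 2, rank(N^2) = 1, rank(N^3) = 0; the number of blocks of size ≥ j is rank(N^{j−1}) − rank(N^j), giving [2, 1, 1]. So we have 1 block(s) of size 3, 1 block(s) of size 1 → block sizes [3, 1]

Assembling the blocks gives a Jordan form
J =
  [6, 1, 0, 0]
  [0, 6, 1, 0]
  [0, 0, 6, 0]
  [0, 0, 0, 6]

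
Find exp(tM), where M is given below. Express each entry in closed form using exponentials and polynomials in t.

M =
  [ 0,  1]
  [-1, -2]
e^{tM} =
  [t*exp(-t) + exp(-t), t*exp(-t)]
  [-t*exp(-t), -t*exp(-t) + exp(-t)]

Strategy: write M = P · J · P⁻¹ where J is a Jordan canonical form, so e^{tM} = P · e^{tJ} · P⁻¹, and e^{tJ} can be computed block-by-block.

M has Jordan form
J =
  [-1,  1]
  [ 0, -1]
(up to reordering of blocks).

Per-block formulas:
  For a 2×2 Jordan block J_2(-1): exp(t · J_2(-1)) = e^(-1t)·(I + t·N), where N is the 2×2 nilpotent shift.

After assembling e^{tJ} and conjugating by P, we get:

e^{tM} =
  [t*exp(-t) + exp(-t), t*exp(-t)]
  [-t*exp(-t), -t*exp(-t) + exp(-t)]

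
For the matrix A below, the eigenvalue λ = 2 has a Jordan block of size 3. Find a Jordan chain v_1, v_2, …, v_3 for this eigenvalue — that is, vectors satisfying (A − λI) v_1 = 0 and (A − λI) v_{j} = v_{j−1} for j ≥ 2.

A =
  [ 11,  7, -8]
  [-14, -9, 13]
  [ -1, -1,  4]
A Jordan chain for λ = 2 of length 3:
v_1 = (-9, 15, 3)ᵀ
v_2 = (9, -14, -1)ᵀ
v_3 = (1, 0, 0)ᵀ

Let N = A − (2)·I. We want v_3 with N^3 v_3 = 0 but N^2 v_3 ≠ 0; then v_{j-1} := N · v_j for j = 3, …, 2.

Pick v_3 = (1, 0, 0)ᵀ.
Then v_2 = N · v_3 = (9, -14, -1)ᵀ.
Then v_1 = N · v_2 = (-9, 15, 3)ᵀ.

Sanity check: (A − (2)·I) v_1 = (0, 0, 0)ᵀ = 0. ✓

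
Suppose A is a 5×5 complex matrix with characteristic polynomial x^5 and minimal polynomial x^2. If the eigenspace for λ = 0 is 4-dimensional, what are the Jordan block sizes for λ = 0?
Block sizes for λ = 0: [2, 1, 1, 1]

Step 1 — from the characteristic polynomial, algebraic multiplicity of λ = 0 is 5. From dim ker(A − (0)·I) = 4, there are exactly 4 Jordan blocks for λ = 0.
Step 2 — from the minimal polynomial, the factor (x − 0)^2 tells us the largest block for λ = 0 has size 2.
Step 3 — with total size 5, 4 blocks, and largest block 2, the block sizes (in nonincreasing order) are [2, 1, 1, 1].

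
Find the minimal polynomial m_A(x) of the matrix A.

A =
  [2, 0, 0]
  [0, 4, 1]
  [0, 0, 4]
x^3 - 10*x^2 + 32*x - 32

The characteristic polynomial is χ_A(x) = (x - 4)^2*(x - 2), so the eigenvalues are known. The minimal polynomial is
  m_A(x) = Π_λ (x − λ)^{k_λ}
where k_λ is the size of the *largest* Jordan block for λ (equivalently, the smallest k with (A − λI)^k v = 0 for every generalised eigenvector v of λ).

  λ = 2: largest Jordan block has size 1, contributing (x − 2)
  λ = 4: largest Jordan block has size 2, contributing (x − 4)^2

So m_A(x) = (x - 4)^2*(x - 2) = x^3 - 10*x^2 + 32*x - 32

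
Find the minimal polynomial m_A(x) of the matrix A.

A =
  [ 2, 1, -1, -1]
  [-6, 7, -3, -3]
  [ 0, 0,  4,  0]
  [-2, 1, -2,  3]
x^3 - 12*x^2 + 48*x - 64

The characteristic polynomial is χ_A(x) = (x - 4)^4, so the eigenvalues are known. The minimal polynomial is
  m_A(x) = Π_λ (x − λ)^{k_λ}
where k_λ is the size of the *largest* Jordan block for λ (equivalently, the smallest k with (A − λI)^k v = 0 for every generalised eigenvector v of λ).

  λ = 4: largest Jordan block has size 3, contributing (x − 4)^3

So m_A(x) = (x - 4)^3 = x^3 - 12*x^2 + 48*x - 64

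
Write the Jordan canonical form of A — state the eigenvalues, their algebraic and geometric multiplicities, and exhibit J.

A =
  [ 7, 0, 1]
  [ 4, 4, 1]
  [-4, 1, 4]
J_3(5)

The characteristic polynomial is
  det(x·I − A) = x^3 - 15*x^2 + 75*x - 125 = (x - 5)^3

Eigenvalues and multiplicities (the geometric multiplicity of λ is n − rank(A − λI), which equals the number of Jordan blocks for λ):
  λ = 5: algebraic multiplicity = 3, geometric multiplicity = 1

Determining the block sizes for each eigenvalue:
  λ = 5: one block (gm = 1), so the single block has size am = 3 → block sizes [3]

Assembling the blocks gives a Jordan form
J =
  [5, 1, 0]
  [0, 5, 1]
  [0, 0, 5]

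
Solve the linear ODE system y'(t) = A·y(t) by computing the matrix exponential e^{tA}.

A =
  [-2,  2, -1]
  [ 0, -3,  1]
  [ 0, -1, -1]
e^{tA} =
  [exp(-2*t), -t^2*exp(-2*t)/2 + 2*t*exp(-2*t), t^2*exp(-2*t)/2 - t*exp(-2*t)]
  [0, -t*exp(-2*t) + exp(-2*t), t*exp(-2*t)]
  [0, -t*exp(-2*t), t*exp(-2*t) + exp(-2*t)]

Strategy: write A = P · J · P⁻¹ where J is a Jordan canonical form, so e^{tA} = P · e^{tJ} · P⁻¹, and e^{tJ} can be computed block-by-block.

A has Jordan form
J =
  [-2,  1,  0]
  [ 0, -2,  1]
  [ 0,  0, -2]
(up to reordering of blocks).

Per-block formulas:
  For a 3×3 Jordan block J_3(-2): exp(t · J_3(-2)) = e^(-2t)·(I + t·N + (t^2/2)·N^2), where N is the 3×3 nilpotent shift.

After assembling e^{tJ} and conjugating by P, we get:

e^{tA} =
  [exp(-2*t), -t^2*exp(-2*t)/2 + 2*t*exp(-2*t), t^2*exp(-2*t)/2 - t*exp(-2*t)]
  [0, -t*exp(-2*t) + exp(-2*t), t*exp(-2*t)]
  [0, -t*exp(-2*t), t*exp(-2*t) + exp(-2*t)]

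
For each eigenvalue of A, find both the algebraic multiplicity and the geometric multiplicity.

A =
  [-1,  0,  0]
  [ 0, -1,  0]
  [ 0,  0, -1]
λ = -1: alg = 3, geom = 3

Step 1 — factor the characteristic polynomial to read off the algebraic multiplicities:
  χ_A(x) = (x + 1)^3

Step 2 — compute geometric multiplicities via the rank-nullity identity g(λ) = n − rank(A − λI):
  rank(A − (-1)·I) = 0, so dim ker(A − (-1)·I) = n − 0 = 3

Summary:
  λ = -1: algebraic multiplicity = 3, geometric multiplicity = 3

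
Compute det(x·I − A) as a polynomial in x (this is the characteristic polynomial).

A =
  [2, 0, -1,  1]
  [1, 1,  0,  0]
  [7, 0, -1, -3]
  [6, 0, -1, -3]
x^4 + x^3 - 9*x^2 + 11*x - 4

Expanding det(x·I − A) (e.g. by cofactor expansion or by noting that A is similar to its Jordan form J, which has the same characteristic polynomial as A) gives
  χ_A(x) = x^4 + x^3 - 9*x^2 + 11*x - 4
which factors as (x - 1)^3*(x + 4). The eigenvalues (with algebraic multiplicities) are λ = -4 with multiplicity 1, λ = 1 with multiplicity 3.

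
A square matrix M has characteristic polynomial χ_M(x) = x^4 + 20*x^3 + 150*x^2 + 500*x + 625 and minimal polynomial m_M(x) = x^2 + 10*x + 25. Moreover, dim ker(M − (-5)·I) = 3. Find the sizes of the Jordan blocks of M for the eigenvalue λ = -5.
Block sizes for λ = -5: [2, 1, 1]

Step 1 — from the characteristic polynomial, algebraic multiplicity of λ = -5 is 4. From dim ker(M − (-5)·I) = 3, there are exactly 3 Jordan blocks for λ = -5.
Step 2 — from the minimal polynomial, the factor (x + 5)^2 tells us the largest block for λ = -5 has size 2.
Step 3 — with total size 4, 3 blocks, and largest block 2, the block sizes (in nonincreasing order) are [2, 1, 1].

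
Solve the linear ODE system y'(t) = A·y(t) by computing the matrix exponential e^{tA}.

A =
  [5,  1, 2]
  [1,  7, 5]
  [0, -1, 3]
e^{tA} =
  [t^2*exp(5*t)/2 + exp(5*t), t*exp(5*t), t^2*exp(5*t)/2 + 2*t*exp(5*t)]
  [t^2*exp(5*t) + t*exp(5*t), 2*t*exp(5*t) + exp(5*t), t^2*exp(5*t) + 5*t*exp(5*t)]
  [-t^2*exp(5*t)/2, -t*exp(5*t), -t^2*exp(5*t)/2 - 2*t*exp(5*t) + exp(5*t)]

Strategy: write A = P · J · P⁻¹ where J is a Jordan canonical form, so e^{tA} = P · e^{tJ} · P⁻¹, and e^{tJ} can be computed block-by-block.

A has Jordan form
J =
  [5, 1, 0]
  [0, 5, 1]
  [0, 0, 5]
(up to reordering of blocks).

Per-block formulas:
  For a 3×3 Jordan block J_3(5): exp(t · J_3(5)) = e^(5t)·(I + t·N + (t^2/2)·N^2), where N is the 3×3 nilpotent shift.

After assembling e^{tJ} and conjugating by P, we get:

e^{tA} =
  [t^2*exp(5*t)/2 + exp(5*t), t*exp(5*t), t^2*exp(5*t)/2 + 2*t*exp(5*t)]
  [t^2*exp(5*t) + t*exp(5*t), 2*t*exp(5*t) + exp(5*t), t^2*exp(5*t) + 5*t*exp(5*t)]
  [-t^2*exp(5*t)/2, -t*exp(5*t), -t^2*exp(5*t)/2 - 2*t*exp(5*t) + exp(5*t)]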